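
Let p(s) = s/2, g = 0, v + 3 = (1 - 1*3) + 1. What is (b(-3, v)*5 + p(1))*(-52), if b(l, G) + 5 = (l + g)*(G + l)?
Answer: -4186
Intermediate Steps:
v = -4 (v = -3 + ((1 - 1*3) + 1) = -3 + ((1 - 3) + 1) = -3 + (-2 + 1) = -3 - 1 = -4)
p(s) = s/2 (p(s) = s*(½) = s/2)
b(l, G) = -5 + l*(G + l) (b(l, G) = -5 + (l + 0)*(G + l) = -5 + l*(G + l))
(b(-3, v)*5 + p(1))*(-52) = ((-5 + (-3)² - 4*(-3))*5 + (½)*1)*(-52) = ((-5 + 9 + 12)*5 + ½)*(-52) = (16*5 + ½)*(-52) = (80 + ½)*(-52) = (161/2)*(-52) = -4186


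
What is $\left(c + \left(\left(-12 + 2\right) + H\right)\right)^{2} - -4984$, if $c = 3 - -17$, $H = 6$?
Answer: $5240$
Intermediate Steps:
$c = 20$ ($c = 3 + 17 = 20$)
$\left(c + \left(\left(-12 + 2\right) + H\right)\right)^{2} - -4984 = \left(20 + \left(\left(-12 + 2\right) + 6\right)\right)^{2} - -4984 = \left(20 + \left(-10 + 6\right)\right)^{2} + 4984 = \left(20 - 4\right)^{2} + 4984 = 16^{2} + 4984 = 256 + 4984 = 5240$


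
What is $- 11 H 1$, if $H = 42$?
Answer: $-462$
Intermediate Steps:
$- 11 H 1 = \left(-11\right) 42 \cdot 1 = \left(-462\right) 1 = -462$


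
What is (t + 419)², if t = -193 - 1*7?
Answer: 47961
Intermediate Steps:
t = -200 (t = -193 - 7 = -200)
(t + 419)² = (-200 + 419)² = 219² = 47961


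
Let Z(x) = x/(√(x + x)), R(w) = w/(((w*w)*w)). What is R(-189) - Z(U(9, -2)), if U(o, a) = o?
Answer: 1/35721 - 3*√2/2 ≈ -2.1213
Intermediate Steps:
R(w) = w⁻² (R(w) = w/((w²*w)) = w/(w³) = w/w³ = w⁻²)
Z(x) = √2*√x/2 (Z(x) = x/(√(2*x)) = x/((√2*√x)) = x*(√2/(2*√x)) = √2*√x/2)
R(-189) - Z(U(9, -2)) = (-189)⁻² - √2*√9/2 = 1/35721 - √2*3/2 = 1/35721 - 3*√2/2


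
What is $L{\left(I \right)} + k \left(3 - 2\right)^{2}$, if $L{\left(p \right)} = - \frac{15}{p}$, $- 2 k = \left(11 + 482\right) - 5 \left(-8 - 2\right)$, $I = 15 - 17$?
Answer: $-264$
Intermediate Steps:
$I = -2$
$k = - \frac{543}{2}$ ($k = - \frac{\left(11 + 482\right) - 5 \left(-8 - 2\right)}{2} = - \frac{493 - -50}{2} = - \frac{493 + 50}{2} = \left(- \frac{1}{2}\right) 543 = - \frac{543}{2} \approx -271.5$)
$L{\left(I \right)} + k \left(3 - 2\right)^{2} = - \frac{15}{-2} - \frac{543 \left(3 - 2\right)^{2}}{2} = \left(-15\right) \left(- \frac{1}{2}\right) - \frac{543 \cdot 1^{2}}{2} = \frac{15}{2} - \frac{543}{2} = -264$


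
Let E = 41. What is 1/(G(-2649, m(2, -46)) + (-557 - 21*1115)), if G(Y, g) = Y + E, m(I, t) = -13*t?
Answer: -1/26580 ≈ -3.7622e-5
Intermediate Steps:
G(Y, g) = 41 + Y (G(Y, g) = Y + 41 = 41 + Y)
1/(G(-2649, m(2, -46)) + (-557 - 21*1115)) = 1/((41 - 2649) + (-557 - 21*1115)) = 1/(-2608 + (-557 - 23415)) = 1/(-2608 - 23972) = 1/(-26580) = -1/26580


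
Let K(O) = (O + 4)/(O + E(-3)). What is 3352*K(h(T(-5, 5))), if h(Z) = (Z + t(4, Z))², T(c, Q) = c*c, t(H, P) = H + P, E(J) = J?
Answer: 9787840/2913 ≈ 3360.1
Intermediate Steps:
T(c, Q) = c²
h(Z) = (4 + 2*Z)² (h(Z) = (Z + (4 + Z))² = (4 + 2*Z)²)
K(O) = (4 + O)/(-3 + O) (K(O) = (O + 4)/(O - 3) = (4 + O)/(-3 + O))
3352*K(h(T(-5, 5))) = 3352*((4 + 4*(2 + (-5)²)²)/(-3 + 4*(2 + (-5)²)²)) = 3352*((4 + 4*(2 + 25)²)/(-3 + 4*(2 + 25)²)) = 3352*((4 + 4*27²)/(-3 + 4*27²)) = 3352*((4 + 4*729)/(-3 + 4*729)) = 3352*((4 + 2916)/(-3 + 2916)) = 3352*(2920/2913) = 9787840/2913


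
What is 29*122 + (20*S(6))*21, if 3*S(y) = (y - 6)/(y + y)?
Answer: 3538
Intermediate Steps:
S(y) = (-6 + y)/(6*y) (S(y) = ((y - 6)/(y + y))/3 = ((-6 + y)/((2*y)))/3 = ((-6 + y)*(1/(2*y)))/3 = ((-6 + y)/(2*y))/3 = (-6 + y)/(6*y))
29*122 + (20*S(6))*21 = 29*122 + (20*((1/6)*(-6 + 6)/6))*21 = 3538 + (20*((1/6)*(1/6)*0))*21 = 3538 + (20*0)*21 = 3538 + 0*21 = 3538 + 0 = 3538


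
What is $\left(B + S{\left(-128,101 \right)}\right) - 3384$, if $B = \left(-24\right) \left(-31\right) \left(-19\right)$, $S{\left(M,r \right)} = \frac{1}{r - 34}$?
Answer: $- \frac{1173839}{67} \approx -17520.0$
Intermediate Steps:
$S{\left(M,r \right)} = \frac{1}{-34 + r}$
$B = -14136$ ($B = 744 \left(-19\right) = -14136$)
$\left(B + S{\left(-128,101 \right)}\right) - 3384 = \left(-14136 + \frac{1}{-34 + 101}\right) - 3384 = \left(-14136 + \frac{1}{67}\right) + \left(-15058 + 11674\right) = \left(-14136 + \frac{1}{67}\right) - 3384 = - \frac{947111}{67} - 3384 = - \frac{1173839}{67}$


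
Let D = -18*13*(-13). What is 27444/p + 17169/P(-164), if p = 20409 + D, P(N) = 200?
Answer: 136039673/1563400 ≈ 87.015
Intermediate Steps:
D = 3042 (D = -234*(-13) = 3042)
p = 23451 (p = 20409 + 3042 = 23451)
27444/p + 17169/P(-164) = 27444/23451 + 17169/200 = 27444*(1/23451) + 17169*(1/200) = 9148/7817 + 17169/200 = 136039673/1563400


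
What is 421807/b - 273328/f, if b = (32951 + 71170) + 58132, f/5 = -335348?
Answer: 14454018407/5231847985 ≈ 2.7627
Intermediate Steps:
f = -1676740 (f = 5*(-335348) = -1676740)
b = 162253 (b = 104121 + 58132 = 162253)
421807/b - 273328/f = 421807/162253 - 273328/(-1676740) = 421807*(1/162253) - 273328*(-1/1676740) = 421807/162253 + 68332/419185 = 14454018407/5231847985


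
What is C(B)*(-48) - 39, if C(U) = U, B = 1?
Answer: -87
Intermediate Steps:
C(B)*(-48) - 39 = 1*(-48) - 39 = -48 - 39 = -87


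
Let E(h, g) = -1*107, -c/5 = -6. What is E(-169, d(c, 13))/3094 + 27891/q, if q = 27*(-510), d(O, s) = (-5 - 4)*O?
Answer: -2812/1365 ≈ -2.0601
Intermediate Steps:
c = 30 (c = -5*(-6) = 30)
d(O, s) = -9*O
E(h, g) = -107
q = -13770
E(-169, d(c, 13))/3094 + 27891/q = -107/3094 + 27891/(-13770) = -107*1/3094 + 27891*(-1/13770) = -107/3094 - 1033/510 = -2812/1365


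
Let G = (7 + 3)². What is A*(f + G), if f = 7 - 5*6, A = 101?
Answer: 7777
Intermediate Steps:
f = -23 (f = 7 - 30 = -23)
G = 100 (G = 10² = 100)
A*(f + G) = 101*(-23 + 100) = 101*77 = 7777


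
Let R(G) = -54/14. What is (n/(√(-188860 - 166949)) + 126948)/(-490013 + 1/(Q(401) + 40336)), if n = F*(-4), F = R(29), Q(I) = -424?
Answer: -5066748576/19557398855 + 1436832*I*√355809/16236963234796955 ≈ -0.25907 + 5.2785e-8*I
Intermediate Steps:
R(G) = -27/7 (R(G) = -54*1/14 = -27/7)
F = -27/7 ≈ -3.8571
n = 108/7 (n = -27/7*(-4) = 108/7 ≈ 15.429)
(n/(√(-188860 - 166949)) + 126948)/(-490013 + 1/(Q(401) + 40336)) = (108/(7*(√(-188860 - 166949))) + 126948)/(-490013 + 1/(-424 + 40336)) = (108/(7*(√(-355809))) + 126948)/(-490013 + 1/39912) = (108/(7*((I*√355809))) + 126948)/(-490013 + 1/39912) = (108*(-I*√355809/355809)/7 + 126948)/(-19557398855/39912) = (-36*I*√355809/830221 + 126948)*(-39912/19557398855) = (126948 - 36*I*√355809/830221)*(-39912/19557398855) = -5066748576/19557398855 + 1436832*I*√355809/16236963234796955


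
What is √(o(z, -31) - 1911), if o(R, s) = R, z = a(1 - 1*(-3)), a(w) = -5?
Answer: 2*I*√479 ≈ 43.772*I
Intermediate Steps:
z = -5
√(o(z, -31) - 1911) = √(-5 - 1911) = √(-1916) = 2*I*√479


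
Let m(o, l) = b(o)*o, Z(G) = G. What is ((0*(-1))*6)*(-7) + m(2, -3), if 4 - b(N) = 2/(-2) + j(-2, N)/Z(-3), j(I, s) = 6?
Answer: 14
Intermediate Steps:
b(N) = 7 (b(N) = 4 - (2/(-2) + 6/(-3)) = 4 - (2*(-½) + 6*(-⅓)) = 4 - (-1 - 2) = 4 - 1*(-3) = 4 + 3 = 7)
m(o, l) = 7*o
((0*(-1))*6)*(-7) + m(2, -3) = ((0*(-1))*6)*(-7) + 7*2 = (0*6)*(-7) + 14 = 0*(-7) + 14 = 0 + 14 = 14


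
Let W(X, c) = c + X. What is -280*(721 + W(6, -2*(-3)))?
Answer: -205240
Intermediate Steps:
W(X, c) = X + c
-280*(721 + W(6, -2*(-3))) = -280*(721 + (6 - 2*(-3))) = -280*(721 + (6 + 6)) = -280*(721 + 12) = -280*733 = -205240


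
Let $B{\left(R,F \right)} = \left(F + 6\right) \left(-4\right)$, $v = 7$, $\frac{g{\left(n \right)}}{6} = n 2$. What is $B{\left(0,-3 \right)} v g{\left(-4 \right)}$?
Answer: $4032$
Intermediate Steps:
$g{\left(n \right)} = 12 n$ ($g{\left(n \right)} = 6 n 2 = 6 \cdot 2 n = 12 n$)
$B{\left(R,F \right)} = -24 - 4 F$ ($B{\left(R,F \right)} = \left(6 + F\right) \left(-4\right) = -24 - 4 F$)
$B{\left(0,-3 \right)} v g{\left(-4 \right)} = \left(-24 - -12\right) 7 \cdot 12 \left(-4\right) = \left(-24 + 12\right) 7 \left(-48\right) = \left(-12\right) 7 \left(-48\right) = \left(-84\right) \left(-48\right) = 4032$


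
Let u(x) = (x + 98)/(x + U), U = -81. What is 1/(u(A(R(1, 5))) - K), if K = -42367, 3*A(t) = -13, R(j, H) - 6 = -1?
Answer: 256/10845671 ≈ 2.3604e-5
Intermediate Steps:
R(j, H) = 5 (R(j, H) = 6 - 1 = 5)
A(t) = -13/3 (A(t) = (1/3)*(-13) = -13/3)
u(x) = (98 + x)/(-81 + x) (u(x) = (x + 98)/(x - 81) = (98 + x)/(-81 + x))
1/(u(A(R(1, 5))) - K) = 1/((98 - 13/3)/(-81 - 13/3) - 1*(-42367)) = 1/((281/3)/(-256/3) + 42367) = 1/(-3/256*281/3 + 42367) = 1/(-281/256 + 42367) = 1/(10845671/256) = 256/10845671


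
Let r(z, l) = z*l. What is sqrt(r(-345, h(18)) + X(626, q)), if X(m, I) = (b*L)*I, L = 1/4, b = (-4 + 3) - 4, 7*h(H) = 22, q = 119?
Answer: 5*I*sqrt(9667)/14 ≈ 35.115*I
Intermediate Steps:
h(H) = 22/7 (h(H) = (1/7)*22 = 22/7)
b = -5 (b = -1 - 4 = -5)
L = 1/4 ≈ 0.25000
r(z, l) = l*z
X(m, I) = -5*I/4 (X(m, I) = (-5*1/4)*I = -5*I/4)
sqrt(r(-345, h(18)) + X(626, q)) = sqrt((22/7)*(-345) - 5/4*119) = sqrt(-7590/7 - 595/4) = sqrt(-34525/28) = 5*I*sqrt(9667)/14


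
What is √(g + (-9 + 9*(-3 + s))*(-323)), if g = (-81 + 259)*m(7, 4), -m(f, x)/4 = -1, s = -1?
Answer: √15247 ≈ 123.48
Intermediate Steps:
m(f, x) = 4 (m(f, x) = -4*(-1) = 4)
g = 712 (g = (-81 + 259)*4 = 178*4 = 712)
√(g + (-9 + 9*(-3 + s))*(-323)) = √(712 + (-9 + 9*(-3 - 1))*(-323)) = √(712 + (-9 + 9*(-4))*(-323)) = √(712 + (-9 - 36)*(-323)) = √(712 - 45*(-323)) = √(712 + 14535) = √15247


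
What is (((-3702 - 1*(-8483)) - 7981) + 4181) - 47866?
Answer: -46885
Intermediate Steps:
(((-3702 - 1*(-8483)) - 7981) + 4181) - 47866 = (((-3702 + 8483) - 7981) + 4181) - 47866 = ((4781 - 7981) + 4181) - 47866 = (-3200 + 4181) - 47866 = 981 - 47866 = -46885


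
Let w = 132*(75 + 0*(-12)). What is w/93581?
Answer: 9900/93581 ≈ 0.10579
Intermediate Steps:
w = 9900 (w = 132*(75 + 0) = 132*75 = 9900)
w/93581 = 9900/93581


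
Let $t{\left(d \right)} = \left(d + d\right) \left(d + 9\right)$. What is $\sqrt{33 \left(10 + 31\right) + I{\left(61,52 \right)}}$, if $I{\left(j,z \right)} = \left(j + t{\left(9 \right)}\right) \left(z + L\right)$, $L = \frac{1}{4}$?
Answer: $\frac{\sqrt{85877}}{2} \approx 146.52$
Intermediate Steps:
$L = \frac{1}{4} \approx 0.25$
$t{\left(d \right)} = 2 d \left(9 + d\right)$
$I{\left(j,z \right)} = \left(324 + j\right) \left(\frac{1}{4} + z\right)$ ($I{\left(j,z \right)} = \left(j + 2 \cdot 9 \left(9 + 9\right)\right) \left(z + \frac{1}{4}\right) = \left(j + 2 \cdot 9 \cdot 18\right) \left(\frac{1}{4} + z\right) = \left(j + 324\right) \left(\frac{1}{4} + z\right) = \left(324 + j\right) \left(\frac{1}{4} + z\right)$)
$\sqrt{33 \left(10 + 31\right) + I{\left(61,52 \right)}} = \sqrt{33 \left(10 + 31\right) + \left(81 + 324 \cdot 52 + \frac{1}{4} \cdot 61 + 61 \cdot 52\right)} = \sqrt{33 \cdot 41 + \left(81 + 16848 + \frac{61}{4} + 3172\right)} = \sqrt{1353 + \frac{80465}{4}} = \sqrt{\frac{85877}{4}} = \frac{\sqrt{85877}}{2}$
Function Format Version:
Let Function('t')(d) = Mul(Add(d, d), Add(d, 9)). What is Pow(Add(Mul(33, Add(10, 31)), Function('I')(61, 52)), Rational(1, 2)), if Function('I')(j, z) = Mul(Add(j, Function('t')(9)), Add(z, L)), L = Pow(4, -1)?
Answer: Mul(Rational(1, 2), Pow(85877, Rational(1, 2))) ≈ 146.52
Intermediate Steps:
L = Rational(1, 4) ≈ 0.25000
Function('t')(d) = Mul(2, d, Add(9, d)) (Function('t')(d) = Mul(Mul(2, d), Add(9, d)) = Mul(2, d, Add(9, d)))
Function('I')(j, z) = Mul(Add(324, j), Add(Rational(1, 4), z)) (Function('I')(j, z) = Mul(Add(j, Mul(2, 9, Add(9, 9))), Add(z, Rational(1, 4))) = Mul(Add(j, Mul(2, 9, 18)), Add(Rational(1, 4), z)) = Mul(Add(j, 324), Add(Rational(1, 4), z)) = Mul(Add(324, j), Add(Rational(1, 4), z)))
Pow(Add(Mul(33, Add(10, 31)), Function('I')(61, 52)), Rational(1, 2)) = Pow(Add(Mul(33, Add(10, 31)), Add(81, Mul(324, 52), Mul(Rational(1, 4), 61), Mul(61, 52))), Rational(1, 2)) = Pow(Add(Mul(33, 41), Add(81, 16848, Rational(61, 4), 3172)), Rational(1, 2)) = Pow(Add(1353, Rational(80465, 4)), Rational(1, 2)) = Pow(Rational(85877, 4), Rational(1, 2)) = Mul(Rational(1, 2), Pow(85877, Rational(1, 2)))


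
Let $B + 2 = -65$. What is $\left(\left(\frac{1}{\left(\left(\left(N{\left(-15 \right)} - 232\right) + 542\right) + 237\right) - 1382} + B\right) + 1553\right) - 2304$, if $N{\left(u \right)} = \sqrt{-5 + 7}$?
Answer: $- \frac{570329249}{697223} - \frac{\sqrt{2}}{697223} \approx -818.0$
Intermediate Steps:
$B = -67$ ($B = -2 - 65 = -67$)
$N{\left(u \right)} = \sqrt{2}$
$\left(\left(\frac{1}{\left(\left(\left(N{\left(-15 \right)} - 232\right) + 542\right) + 237\right) - 1382} + B\right) + 1553\right) - 2304 = \left(\left(\frac{1}{\left(\left(\left(\sqrt{2} - 232\right) + 542\right) + 237\right) - 1382} - 67\right) + 1553\right) - 2304 = \left(\left(\frac{1}{\left(\left(\left(-232 + \sqrt{2}\right) + 542\right) + 237\right) - 1382} - 67\right) + 1553\right) - 2304 = \left(\left(\frac{1}{\left(\left(310 + \sqrt{2}\right) + 237\right) - 1382} - 67\right) + 1553\right) - 2304 = \left(\left(\frac{1}{\left(547 + \sqrt{2}\right) - 1382} - 67\right) + 1553\right) - 2304 = \left(\left(\frac{1}{-835 + \sqrt{2}} - 67\right) + 1553\right) - 2304 = \left(\left(-67 + \frac{1}{-835 + \sqrt{2}}\right) + 1553\right) - 2304 = \left(1486 + \frac{1}{-835 + \sqrt{2}}\right) - 2304 = -818 + \frac{1}{-835 + \sqrt{2}}$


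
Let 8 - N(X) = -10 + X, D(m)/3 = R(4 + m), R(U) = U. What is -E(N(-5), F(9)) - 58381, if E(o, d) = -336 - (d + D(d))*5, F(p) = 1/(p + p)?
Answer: -521855/9 ≈ -57984.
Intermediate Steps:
F(p) = 1/(2*p)
D(m) = 12 + 3*m (D(m) = 3*(4 + m) = 12 + 3*m)
N(X) = 18 - X (N(X) = 8 - (-10 + X) = 8 + (10 - X) = 18 - X)
E(o, d) = -396 - 20*d (E(o, d) = -336 - (d + (12 + 3*d))*5 = -336 - (12 + 4*d)*5 = -336 - (60 + 20*d) = -336 + (-60 - 20*d) = -396 - 20*d)
-E(N(-5), F(9)) - 58381 = -(-396 - 10/9) - 58381 = -1*(-3574/9) - 58381 = 3574/9 - 58381 = -521855/9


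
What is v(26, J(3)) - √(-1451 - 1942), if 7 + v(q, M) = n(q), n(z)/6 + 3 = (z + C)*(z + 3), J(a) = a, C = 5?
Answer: 5369 - 3*I*√377 ≈ 5369.0 - 58.249*I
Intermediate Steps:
n(z) = -18 + 6*(3 + z)*(5 + z) (n(z) = -18 + 6*((z + 5)*(z + 3)) = -18 + 6*((5 + z)*(3 + z)) = -18 + 6*((3 + z)*(5 + z)) = -18 + 6*(3 + z)*(5 + z))
v(q, M) = 65 + 6*q² + 48*q (v(q, M) = -7 + (72 + 6*q² + 48*q) = 65 + 6*q² + 48*q)
v(26, J(3)) - √(-1451 - 1942) = (65 + 6*26² + 48*26) - √(-1451 - 1942) = (65 + 6*676 + 1248) - √(-3393) = (65 + 4056 + 1248) - 3*I*√377 = 5369 - 3*I*√377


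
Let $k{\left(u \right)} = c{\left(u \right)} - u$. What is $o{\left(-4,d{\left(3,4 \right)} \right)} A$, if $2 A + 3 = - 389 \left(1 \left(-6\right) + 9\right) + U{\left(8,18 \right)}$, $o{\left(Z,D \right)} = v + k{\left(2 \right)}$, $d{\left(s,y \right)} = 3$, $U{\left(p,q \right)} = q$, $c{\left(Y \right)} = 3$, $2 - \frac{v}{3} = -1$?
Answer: $-5760$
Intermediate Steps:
$v = 9$ ($v = 6 - -3 = 6 + 3 = 9$)
$k{\left(u \right)} = 3 - u$
$o{\left(Z,D \right)} = 10$ ($o{\left(Z,D \right)} = 9 + \left(3 - 2\right) = 9 + 1 = 10$)
$A = -576$ ($A = - \frac{3}{2} + \frac{- 389 \left(1 \left(-6\right) + 9\right) + 18}{2} = - \frac{3}{2} + \frac{- 389 \left(-6 + 9\right) + 18}{2} = - \frac{3}{2} + \frac{\left(-389\right) 3 + 18}{2} = - \frac{3}{2} + \frac{-1167 + 18}{2} = - \frac{3}{2} + \frac{1}{2} \left(-1149\right) = - \frac{3}{2} - \frac{1149}{2} = -576$)
$o{\left(-4,d{\left(3,4 \right)} \right)} A = 10 \left(-576\right) = -5760$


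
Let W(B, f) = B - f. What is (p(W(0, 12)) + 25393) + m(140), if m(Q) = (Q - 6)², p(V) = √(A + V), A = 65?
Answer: 43349 + √53 ≈ 43356.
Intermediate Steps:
p(V) = √(65 + V)
m(Q) = (-6 + Q)²
(p(W(0, 12)) + 25393) + m(140) = (√(65 + (0 - 1*12)) + 25393) + (-6 + 140)² = (√(65 + (0 - 12)) + 25393) + 134² = (√(65 - 12) + 25393) + 17956 = (√53 + 25393) + 17956 = (25393 + √53) + 17956 = 43349 + √53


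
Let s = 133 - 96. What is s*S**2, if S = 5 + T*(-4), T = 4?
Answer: 4477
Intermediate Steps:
s = 37
S = -11 (S = 5 + 4*(-4) = 5 - 16 = -11)
s*S**2 = 37*(-11)**2 = 37*121 = 4477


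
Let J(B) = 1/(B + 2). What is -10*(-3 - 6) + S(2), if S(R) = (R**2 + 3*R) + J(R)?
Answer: 401/4 ≈ 100.25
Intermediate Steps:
J(B) = 1/(2 + B)
S(R) = R**2 + 1/(2 + R) + 3*R (S(R) = (R**2 + 3*R) + 1/(2 + R) = R**2 + 1/(2 + R) + 3*R)
-10*(-3 - 6) + S(2) = -10*(-3 - 6) + (1 + 2*(2 + 2)*(3 + 2))/(2 + 2) = -10*(-9) + (1 + 2*4*5)/4 = 90 + (1 + 40)/4 = 90 + (1/4)*41 = 90 + 41/4 = 401/4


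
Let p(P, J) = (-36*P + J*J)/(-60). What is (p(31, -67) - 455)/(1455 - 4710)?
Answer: 30673/195300 ≈ 0.15706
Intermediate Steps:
p(P, J) = -J²/60 + 3*P/5 (p(P, J) = (-36*P + J²)*(-1/60) = (J² - 36*P)*(-1/60) = -J²/60 + 3*P/5)
(p(31, -67) - 455)/(1455 - 4710) = ((-1/60*(-67)² + (⅗)*31) - 455)/(1455 - 4710) = ((-1/60*4489 + 93/5) - 455)/(-3255) = ((-4489/60 + 93/5) - 455)*(-1/3255) = (-3373/60 - 455)*(-1/3255) = -30673/60*(-1/3255) = 30673/195300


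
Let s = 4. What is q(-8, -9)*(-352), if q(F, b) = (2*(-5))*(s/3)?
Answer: 14080/3 ≈ 4693.3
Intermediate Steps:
q(F, b) = -40/3 (q(F, b) = (2*(-5))*(4/3) = -40/3)
q(-8, -9)*(-352) = -40/3*(-352) = 14080/3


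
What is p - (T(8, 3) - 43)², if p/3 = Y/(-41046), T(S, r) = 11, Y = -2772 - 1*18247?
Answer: -13989349/13682 ≈ -1022.5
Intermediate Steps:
Y = -21019 (Y = -2772 - 18247 = -21019)
p = 21019/13682 (p = 3*(-21019/(-41046)) = 3*(-21019*(-1/41046)) = 3*(21019/41046) = 21019/13682 ≈ 1.5363)
p - (T(8, 3) - 43)² = 21019/13682 - (11 - 43)² = 21019/13682 - 1*(-32)² = 21019/13682 - 1*1024 = 21019/13682 - 1024 = -13989349/13682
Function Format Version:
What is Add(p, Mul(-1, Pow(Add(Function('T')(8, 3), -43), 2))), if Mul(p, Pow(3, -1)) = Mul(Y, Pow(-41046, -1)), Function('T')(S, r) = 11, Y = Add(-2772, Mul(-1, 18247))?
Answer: Rational(-13989349, 13682) ≈ -1022.5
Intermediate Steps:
Y = -21019 (Y = Add(-2772, -18247) = -21019)
p = Rational(21019, 13682) (p = Mul(3, Mul(-21019, Pow(-41046, -1))) = Mul(3, Mul(-21019, Rational(-1, 41046))) = Mul(3, Rational(21019, 41046)) = Rational(21019, 13682) ≈ 1.5363)
Add(p, Mul(-1, Pow(Add(Function('T')(8, 3), -43), 2))) = Add(Rational(21019, 13682), Mul(-1, Pow(Add(11, -43), 2))) = Add(Rational(21019, 13682), Mul(-1, Pow(-32, 2))) = Add(Rational(21019, 13682), Mul(-1, 1024)) = Add(Rational(21019, 13682), -1024) = Rational(-13989349, 13682)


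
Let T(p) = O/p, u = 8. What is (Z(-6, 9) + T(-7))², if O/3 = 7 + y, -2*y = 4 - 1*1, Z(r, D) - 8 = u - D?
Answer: 4225/196 ≈ 21.556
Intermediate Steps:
Z(r, D) = 16 - D (Z(r, D) = 8 + (8 - D) = 16 - D)
y = -3/2 (y = -(4 - 1*1)/2 = -(4 - 1)/2 = -½*3 = -3/2 ≈ -1.5000)
O = 33/2 (O = 3*(7 - 3/2) = 3*(11/2) = 33/2 ≈ 16.500)
T(p) = 33/(2*p)
(Z(-6, 9) + T(-7))² = ((16 - 1*9) + (33/2)/(-7))² = ((16 - 9) + (33/2)*(-⅐))² = (7 - 33/14)² = (65/14)² = 4225/196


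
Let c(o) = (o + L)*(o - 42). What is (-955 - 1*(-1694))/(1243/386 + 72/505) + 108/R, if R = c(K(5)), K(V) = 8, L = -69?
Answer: 149418638368/679760759 ≈ 219.81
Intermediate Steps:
c(o) = (-69 + o)*(-42 + o) (c(o) = (o - 69)*(o - 42) = (-69 + o)*(-42 + o))
R = 2074 (R = 2898 + 8² - 111*8 = 2898 + 64 - 888 = 2074)
(-955 - 1*(-1694))/(1243/386 + 72/505) + 108/R = (-955 - 1*(-1694))/(1243/386 + 72/505) + 108/2074 = (-955 + 1694)/(1243*(1/386) + 72*(1/505)) + 108*(1/2074) = 739/(1243/386 + 72/505) + 54/1037 = 739/(655507/194930) + 54/1037 = 739*(194930/655507) + 54/1037 = 144053270/655507 + 54/1037 = 149418638368/679760759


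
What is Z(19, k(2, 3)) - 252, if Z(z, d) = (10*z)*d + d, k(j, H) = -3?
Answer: -825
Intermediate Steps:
Z(z, d) = d + 10*d*z (Z(z, d) = 10*d*z + d = d + 10*d*z)
Z(19, k(2, 3)) - 252 = -3*(1 + 10*19) - 252 = -3*(1 + 190) - 252 = -3*191 - 252 = -573 - 252 = -825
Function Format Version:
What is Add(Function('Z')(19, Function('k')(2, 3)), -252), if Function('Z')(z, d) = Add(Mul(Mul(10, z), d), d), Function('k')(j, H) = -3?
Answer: -825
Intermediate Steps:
Function('Z')(z, d) = Add(d, Mul(10, d, z)) (Function('Z')(z, d) = Add(Mul(10, d, z), d) = Add(d, Mul(10, d, z)))
Add(Function('Z')(19, Function('k')(2, 3)), -252) = Add(Mul(-3, Add(1, Mul(10, 19))), -252) = Add(Mul(-3, Add(1, 190)), -252) = Add(Mul(-3, 191), -252) = Add(-573, -252) = -825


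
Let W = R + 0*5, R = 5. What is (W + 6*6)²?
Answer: 1681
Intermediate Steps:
W = 5 (W = 5 + 0*5 = 5 + 0 = 5)
(W + 6*6)² = (5 + 6*6)² = (5 + 36)² = 41² = 1681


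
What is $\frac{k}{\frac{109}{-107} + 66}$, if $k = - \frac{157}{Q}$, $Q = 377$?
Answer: $- \frac{16799}{2621281} \approx -0.0064087$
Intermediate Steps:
$k = - \frac{157}{377} \approx -0.41645$
$\frac{k}{\frac{109}{-107} + 66} = \frac{1}{\frac{109}{-107} + 66} \left(- \frac{157}{377}\right) = \frac{1}{109 \left(- \frac{1}{107}\right) + 66} \left(- \frac{157}{377}\right) = \frac{1}{- \frac{109}{107} + 66} \left(- \frac{157}{377}\right) = \frac{1}{\frac{6953}{107}} \left(- \frac{157}{377}\right) = \frac{107}{6953} \left(- \frac{157}{377}\right) = - \frac{16799}{2621281}$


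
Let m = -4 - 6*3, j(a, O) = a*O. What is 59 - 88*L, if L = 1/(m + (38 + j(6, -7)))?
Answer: 811/13 ≈ 62.385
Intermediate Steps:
j(a, O) = O*a
m = -22 (m = -4 - 18 = -22)
L = -1/26 (L = 1/(-22 + (38 - 7*6)) = 1/(-22 + (38 - 42)) = 1/(-22 - 4) = 1/(-26) = -1/26 ≈ -0.038462)
59 - 88*L = 59 - 88*(-1/26) = 59 + 44/13 = 811/13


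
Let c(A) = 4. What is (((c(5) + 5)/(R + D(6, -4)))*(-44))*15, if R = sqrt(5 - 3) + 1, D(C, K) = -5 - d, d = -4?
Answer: -2970*sqrt(2) ≈ -4200.2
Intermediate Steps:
D(C, K) = -1 (D(C, K) = -5 - 1*(-4) = -5 + 4 = -1)
R = 1 + sqrt(2) (R = sqrt(2) + 1 = 1 + sqrt(2) ≈ 2.4142)
(((c(5) + 5)/(R + D(6, -4)))*(-44))*15 = (((4 + 5)/((1 + sqrt(2)) - 1))*(-44))*15 = ((9/(sqrt(2)))*(-44))*15 = ((9*(sqrt(2)/2))*(-44))*15 = ((9*sqrt(2)/2)*(-44))*15 = -198*sqrt(2)*15 = -2970*sqrt(2)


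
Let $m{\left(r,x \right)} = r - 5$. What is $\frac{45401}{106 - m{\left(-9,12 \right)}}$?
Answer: $\frac{45401}{120} \approx 378.34$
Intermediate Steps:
$m{\left(r,x \right)} = -5 + r$
$\frac{45401}{106 - m{\left(-9,12 \right)}} = \frac{45401}{106 - \left(-5 - 9\right)} = \frac{45401}{106 - -14} = \frac{45401}{106 + 14} = \frac{45401}{120}$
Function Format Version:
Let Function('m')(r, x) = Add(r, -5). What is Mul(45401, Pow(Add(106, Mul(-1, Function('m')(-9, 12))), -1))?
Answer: Rational(45401, 120) ≈ 378.34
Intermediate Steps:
Function('m')(r, x) = Add(-5, r)
Mul(45401, Pow(Add(106, Mul(-1, Function('m')(-9, 12))), -1)) = Mul(45401, Pow(Add(106, Mul(-1, Add(-5, -9))), -1)) = Mul(45401, Pow(Add(106, Mul(-1, -14)), -1)) = Mul(45401, Pow(Add(106, 14), -1)) = Mul(45401, Pow(120, -1)) = Mul(45401, Rational(1, 120)) = Rational(45401, 120)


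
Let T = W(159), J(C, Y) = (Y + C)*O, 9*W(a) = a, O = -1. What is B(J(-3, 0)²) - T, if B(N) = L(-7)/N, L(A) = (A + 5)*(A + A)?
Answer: -131/9 ≈ -14.556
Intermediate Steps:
W(a) = a/9
L(A) = 2*A*(5 + A) (L(A) = (5 + A)*(2*A) = 2*A*(5 + A))
J(C, Y) = -C - Y (J(C, Y) = (Y + C)*(-1) = (C + Y)*(-1) = -C - Y)
B(N) = 28/N (B(N) = (2*(-7)*(5 - 7))/N = (2*(-7)*(-2))/N = 28/N)
T = 53/3 (T = (⅑)*159 = 53/3 ≈ 17.667)
B(J(-3, 0)²) - T = 28/((-1*(-3) - 1*0)²) - 1*53/3 = 28/((3 + 0)²) - 53/3 = 28/(3²) - 53/3 = 28/9 - 53/3 = -131/9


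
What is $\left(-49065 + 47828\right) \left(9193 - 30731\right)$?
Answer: $26642506$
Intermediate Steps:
$\left(-49065 + 47828\right) \left(9193 - 30731\right) = \left(-1237\right) \left(-21538\right) = 26642506$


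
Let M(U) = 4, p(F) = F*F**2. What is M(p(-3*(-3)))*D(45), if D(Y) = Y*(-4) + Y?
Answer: -540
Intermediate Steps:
p(F) = F**3
D(Y) = -3*Y (D(Y) = -4*Y + Y = -3*Y)
M(p(-3*(-3)))*D(45) = 4*(-3*45) = 4*(-135) = -540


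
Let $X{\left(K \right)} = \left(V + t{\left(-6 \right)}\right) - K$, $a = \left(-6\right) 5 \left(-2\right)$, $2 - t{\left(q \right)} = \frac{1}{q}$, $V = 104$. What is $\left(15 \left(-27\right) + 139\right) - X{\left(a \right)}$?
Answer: $- \frac{1873}{6} \approx -312.17$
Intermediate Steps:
$t{\left(q \right)} = 2 - \frac{1}{q}$
$a = 60$ ($a = \left(-30\right) \left(-2\right) = 60$)
$X{\left(K \right)} = \frac{637}{6} - K$ ($X{\left(K \right)} = \left(104 + \left(2 - \frac{1}{-6}\right)\right) - K = \left(104 + \left(2 - - \frac{1}{6}\right)\right) - K = \left(104 + \left(2 + \frac{1}{6}\right)\right) - K = \left(104 + \frac{13}{6}\right) - K = \frac{637}{6} - K$)
$\left(15 \left(-27\right) + 139\right) - X{\left(a \right)} = \left(15 \left(-27\right) + 139\right) - \left(\frac{637}{6} - 60\right) = \left(-405 + 139\right) - \left(\frac{637}{6} - 60\right) = -266 - \frac{277}{6} = - \frac{1873}{6}$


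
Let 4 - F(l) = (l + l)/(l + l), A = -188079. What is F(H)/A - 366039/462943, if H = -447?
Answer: -22948545970/29023285499 ≈ -0.79069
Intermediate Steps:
F(l) = 3 (F(l) = 4 - (l + l)/(l + l) = 4 - 2*l/(2*l) = 4 - 2*l*1/(2*l) = 4 - 1*1 = 4 - 1 = 3)
F(H)/A - 366039/462943 = 3/(-188079) - 366039/462943 = 3*(-1/188079) - 366039*1/462943 = -1/62693 - 366039/462943 = -22948545970/29023285499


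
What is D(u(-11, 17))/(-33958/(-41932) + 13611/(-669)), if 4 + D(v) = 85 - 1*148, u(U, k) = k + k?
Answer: 313253006/91336425 ≈ 3.4297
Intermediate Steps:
u(U, k) = 2*k
D(v) = -67 (D(v) = -4 + (85 - 1*148) = -4 + (85 - 148) = -4 - 63 = -67)
D(u(-11, 17))/(-33958/(-41932) + 13611/(-669)) = -67/(-33958/(-41932) + 13611/(-669)) = -67/(-33958*(-1/41932) + 13611*(-1/669)) = -67/(16979/20966 - 4537/223) = -67/(-91336425/4675418) = -67*(-4675418/91336425) = 313253006/91336425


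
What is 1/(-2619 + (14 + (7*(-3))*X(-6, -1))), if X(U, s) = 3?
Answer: -1/2668 ≈ -0.00037481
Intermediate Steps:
1/(-2619 + (14 + (7*(-3))*X(-6, -1))) = 1/(-2619 + (14 + (7*(-3))*3)) = 1/(-2619 + (14 - 21*3)) = 1/(-2619 + (14 - 63)) = 1/(-2619 - 49) = 1/(-2668) = -1/2668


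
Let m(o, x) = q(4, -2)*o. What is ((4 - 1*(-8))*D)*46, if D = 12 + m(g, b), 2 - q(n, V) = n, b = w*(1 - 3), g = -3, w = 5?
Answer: 9936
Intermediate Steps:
b = -10 (b = 5*(1 - 3) = 5*(-2) = -10)
q(n, V) = 2 - n
m(o, x) = -2*o (m(o, x) = (2 - 1*4)*o = (2 - 4)*o = -2*o)
D = 18 (D = 12 - 2*(-3) = 12 + 6 = 18)
((4 - 1*(-8))*D)*46 = ((4 - 1*(-8))*18)*46 = ((4 + 8)*18)*46 = (12*18)*46 = 216*46 = 9936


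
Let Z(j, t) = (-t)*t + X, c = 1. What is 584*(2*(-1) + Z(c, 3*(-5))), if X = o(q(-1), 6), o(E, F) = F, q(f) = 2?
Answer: -129064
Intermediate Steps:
X = 6
Z(j, t) = 6 - t² (Z(j, t) = (-t)*t + 6 = -t² + 6 = 6 - t²)
584*(2*(-1) + Z(c, 3*(-5))) = 584*(2*(-1) + (6 - (3*(-5))²)) = 584*(-2 + (6 - 1*(-15)²)) = 584*(-2 + (6 - 1*225)) = 584*(-2 + (6 - 225)) = 584*(-2 - 219) = 584*(-221) = -129064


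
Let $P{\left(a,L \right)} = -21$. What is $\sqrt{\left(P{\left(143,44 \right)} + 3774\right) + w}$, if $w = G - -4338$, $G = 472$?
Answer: $\sqrt{8563} \approx 92.536$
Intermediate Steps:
$w = 4810$ ($w = 472 - -4338 = 472 + 4338 = 4810$)
$\sqrt{\left(P{\left(143,44 \right)} + 3774\right) + w} = \sqrt{\left(-21 + 3774\right) + 4810} = \sqrt{3753 + 4810} = \sqrt{8563}$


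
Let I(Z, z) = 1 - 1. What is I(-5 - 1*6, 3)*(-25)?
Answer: 0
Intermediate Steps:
I(Z, z) = 0
I(-5 - 1*6, 3)*(-25) = 0*(-25) = 0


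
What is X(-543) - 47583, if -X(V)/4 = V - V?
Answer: -47583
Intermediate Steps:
X(V) = 0 (X(V) = -4*(V - V) = -4*0 = 0)
X(-543) - 47583 = 0 - 47583 = -47583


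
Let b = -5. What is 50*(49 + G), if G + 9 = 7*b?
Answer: 250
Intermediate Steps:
G = -44 (G = -9 + 7*(-5) = -9 - 35 = -44)
50*(49 + G) = 50*(49 - 44) = 50*5 = 250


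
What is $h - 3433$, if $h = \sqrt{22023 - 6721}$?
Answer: $-3433 + \sqrt{15302} \approx -3309.3$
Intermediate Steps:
$h = \sqrt{15302} \approx 123.7$
$h - 3433 = \sqrt{15302} - 3433 = -3433 + \sqrt{15302}$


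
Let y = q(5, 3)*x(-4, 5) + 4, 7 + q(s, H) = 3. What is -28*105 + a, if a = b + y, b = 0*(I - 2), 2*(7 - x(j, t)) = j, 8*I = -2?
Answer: -2972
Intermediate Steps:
I = -¼ (I = (⅛)*(-2) = -¼ ≈ -0.25000)
q(s, H) = -4 (q(s, H) = -7 + 3 = -4)
x(j, t) = 7 - j/2
y = -32 (y = -4*(7 - ½*(-4)) + 4 = -4*(7 + 2) + 4 = -4*9 + 4 = -36 + 4 = -32)
b = 0 (b = 0*(-¼ - 2) = 0*(-9/4) = 0)
a = -32 (a = 0 - 32 = -32)
-28*105 + a = -28*105 - 32 = -2940 - 32 = -2972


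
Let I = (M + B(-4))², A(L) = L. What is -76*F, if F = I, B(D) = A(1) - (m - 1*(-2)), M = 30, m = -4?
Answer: -82764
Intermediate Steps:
B(D) = 3 (B(D) = 1 - (-4 - 1*(-2)) = 1 - (-4 + 2) = 1 - 1*(-2) = 1 + 2 = 3)
I = 1089 (I = (30 + 3)² = 33² = 1089)
F = 1089
-76*F = -76*1089 = -82764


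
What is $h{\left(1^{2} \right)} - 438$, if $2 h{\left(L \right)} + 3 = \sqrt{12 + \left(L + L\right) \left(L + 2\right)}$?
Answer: $- \frac{879}{2} + \frac{3 \sqrt{2}}{2} \approx -437.38$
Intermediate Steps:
$h{\left(L \right)} = - \frac{3}{2} + \frac{\sqrt{12 + 2 L \left(2 + L\right)}}{2}$ ($h{\left(L \right)} = - \frac{3}{2} + \frac{\sqrt{12 + \left(L + L\right) \left(L + 2\right)}}{2} = - \frac{3}{2} + \frac{\sqrt{12 + 2 L \left(2 + L\right)}}{2}$)
$h{\left(1^{2} \right)} - 438 = \left(- \frac{3}{2} + \frac{\sqrt{12 + 2 \left(1^{2}\right)^{2} + 4 \cdot 1^{2}}}{2}\right) - 438 = \left(- \frac{3}{2} + \frac{\sqrt{12 + 2 \cdot 1^{2} + 4 \cdot 1}}{2}\right) - 438 = \left(- \frac{3}{2} + \frac{\sqrt{12 + 2 \cdot 1 + 4}}{2}\right) - 438 = \left(- \frac{3}{2} + \frac{\sqrt{12 + 2 + 4}}{2}\right) - 438 = \left(- \frac{3}{2} + \frac{\sqrt{18}}{2}\right) - 438 = \left(- \frac{3}{2} + \frac{3 \sqrt{2}}{2}\right) - 438 = - \frac{879}{2} + \frac{3 \sqrt{2}}{2}$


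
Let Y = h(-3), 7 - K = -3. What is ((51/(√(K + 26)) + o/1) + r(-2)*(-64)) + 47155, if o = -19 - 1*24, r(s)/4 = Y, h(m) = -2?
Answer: 95265/2 ≈ 47633.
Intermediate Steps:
K = 10 (K = 7 - 1*(-3) = 7 + 3 = 10)
Y = -2
r(s) = -8 (r(s) = 4*(-2) = -8)
o = -43 (o = -19 - 24 = -43)
((51/(√(K + 26)) + o/1) + r(-2)*(-64)) + 47155 = ((51/(√(10 + 26)) - 43/1) - 8*(-64)) + 47155 = ((51/(√36) - 43*1) + 512) + 47155 = ((51/6 - 43) + 512) + 47155 = ((51*(⅙) - 43) + 512) + 47155 = ((17/2 - 43) + 512) + 47155 = (-69/2 + 512) + 47155 = 955/2 + 47155 = 95265/2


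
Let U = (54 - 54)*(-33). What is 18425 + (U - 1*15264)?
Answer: 3161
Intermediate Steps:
U = 0 (U = 0*(-33) = 0)
18425 + (U - 1*15264) = 18425 + (0 - 1*15264) = 18425 + (0 - 15264) = 18425 - 15264 = 3161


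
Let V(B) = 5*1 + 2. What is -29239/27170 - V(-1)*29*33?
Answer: -182041069/27170 ≈ -6700.1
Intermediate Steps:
V(B) = 7 (V(B) = 5 + 2 = 7)
-29239/27170 - V(-1)*29*33 = -29239/27170 - 7*29*33 = -29239*1/27170 - 203*33 = -29239/27170 - 1*6699 = -29239/27170 - 6699 = -182041069/27170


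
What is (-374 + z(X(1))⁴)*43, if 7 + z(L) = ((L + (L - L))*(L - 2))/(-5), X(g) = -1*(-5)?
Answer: 413918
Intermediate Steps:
X(g) = 5
z(L) = -7 - L*(-2 + L)/5 (z(L) = -7 + ((L + (L - L))*(L - 2))/(-5) = -7 + ((L + 0)*(-2 + L))*(-⅕) = -7 + (L*(-2 + L))*(-⅕) = -7 - L*(-2 + L)/5)
(-374 + z(X(1))⁴)*43 = (-374 + (-7 - ⅕*5² + (⅖)*5)⁴)*43 = (-374 + (-7 - ⅕*25 + 2)⁴)*43 = (-374 + (-7 - 5 + 2)⁴)*43 = (-374 + (-10)⁴)*43 = (-374 + 10000)*43 = 9626*43 = 413918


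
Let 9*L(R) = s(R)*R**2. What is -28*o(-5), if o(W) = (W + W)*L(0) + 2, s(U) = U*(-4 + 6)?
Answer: -56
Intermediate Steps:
s(U) = 2*U (s(U) = U*2 = 2*U)
L(R) = 2*R**3/9 (L(R) = ((2*R)*R**2)/9 = (2*R**3)/9 = 2*R**3/9)
o(W) = 2 (o(W) = (W + W)*((2/9)*0**3) + 2 = (2*W)*((2/9)*0) + 2 = (2*W)*0 + 2 = 0 + 2 = 2)
-28*o(-5) = -28*2 = -56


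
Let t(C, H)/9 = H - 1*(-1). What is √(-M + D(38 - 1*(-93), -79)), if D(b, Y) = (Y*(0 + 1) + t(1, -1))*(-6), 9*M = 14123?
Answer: I*√9857/3 ≈ 33.094*I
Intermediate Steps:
M = 14123/9 (M = (⅑)*14123 = 14123/9 ≈ 1569.2)
t(C, H) = 9 + 9*H (t(C, H) = 9*(H - 1*(-1)) = 9*(H + 1) = 9*(1 + H) = 9 + 9*H)
D(b, Y) = -6*Y (D(b, Y) = (Y*(0 + 1) + (9 + 9*(-1)))*(-6) = (Y*1 + (9 - 9))*(-6) = (Y + 0)*(-6) = Y*(-6) = -6*Y)
√(-M + D(38 - 1*(-93), -79)) = √(-1*14123/9 - 6*(-79)) = √(-14123/9 + 474) = √(-9857/9) = I*√9857/3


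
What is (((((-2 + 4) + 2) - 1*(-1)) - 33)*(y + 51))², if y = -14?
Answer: 1073296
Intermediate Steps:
(((((-2 + 4) + 2) - 1*(-1)) - 33)*(y + 51))² = (((((-2 + 4) + 2) - 1*(-1)) - 33)*(-14 + 51))² = ((((2 + 2) + 1) - 33)*37)² = (((4 + 1) - 33)*37)² = ((5 - 33)*37)² = (-28*37)² = (-1036)² = 1073296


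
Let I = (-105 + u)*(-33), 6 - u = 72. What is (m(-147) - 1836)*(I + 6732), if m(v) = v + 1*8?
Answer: -24440625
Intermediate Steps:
u = -66 (u = 6 - 1*72 = 6 - 72 = -66)
m(v) = 8 + v (m(v) = v + 8 = 8 + v)
I = 5643 (I = (-105 - 66)*(-33) = -171*(-33) = 5643)
(m(-147) - 1836)*(I + 6732) = ((8 - 147) - 1836)*(5643 + 6732) = (-139 - 1836)*12375 = -1975*12375 = -24440625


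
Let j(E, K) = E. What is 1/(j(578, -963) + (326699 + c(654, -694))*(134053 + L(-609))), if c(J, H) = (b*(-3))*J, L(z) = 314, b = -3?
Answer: 1/44688449273 ≈ 2.2377e-11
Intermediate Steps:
c(J, H) = 9*J (c(J, H) = (-3*(-3))*J = 9*J)
1/(j(578, -963) + (326699 + c(654, -694))*(134053 + L(-609))) = 1/(578 + (326699 + 9*654)*(134053 + 314)) = 1/(578 + (326699 + 5886)*134367) = 1/(578 + 332585*134367) = 1/(578 + 44688448695) = 1/44688449273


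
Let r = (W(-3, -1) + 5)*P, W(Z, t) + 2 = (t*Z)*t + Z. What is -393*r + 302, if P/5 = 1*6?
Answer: 35672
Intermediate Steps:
W(Z, t) = -2 + Z + Z*t² (W(Z, t) = -2 + ((t*Z)*t + Z) = -2 + ((Z*t)*t + Z) = -2 + (Z*t² + Z) = -2 + (Z + Z*t²) = -2 + Z + Z*t²)
P = 30 (P = 5*(1*6) = 5*6 = 30)
r = -90 (r = ((-2 - 3 - 3*(-1)²) + 5)*30 = ((-2 - 3 - 3*1) + 5)*30 = ((-2 - 3 - 3) + 5)*30 = (-8 + 5)*30 = -3*30 = -90)
-393*r + 302 = -393*(-90) + 302 = 35370 + 302 = 35672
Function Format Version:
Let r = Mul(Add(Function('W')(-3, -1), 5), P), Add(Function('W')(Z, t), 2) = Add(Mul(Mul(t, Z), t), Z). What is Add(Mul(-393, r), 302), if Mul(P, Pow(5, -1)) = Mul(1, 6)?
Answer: 35672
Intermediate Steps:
Function('W')(Z, t) = Add(-2, Z, Mul(Z, Pow(t, 2))) (Function('W')(Z, t) = Add(-2, Add(Mul(Mul(t, Z), t), Z)) = Add(-2, Add(Mul(Mul(Z, t), t), Z)) = Add(-2, Add(Mul(Z, Pow(t, 2)), Z)) = Add(-2, Add(Z, Mul(Z, Pow(t, 2)))) = Add(-2, Z, Mul(Z, Pow(t, 2))))
P = 30 (P = Mul(5, Mul(1, 6)) = Mul(5, 6) = 30)
r = -90 (r = Mul(Add(Add(-2, -3, Mul(-3, Pow(-1, 2))), 5), 30) = Mul(Add(Add(-2, -3, Mul(-3, 1)), 5), 30) = Mul(Add(Add(-2, -3, -3), 5), 30) = Mul(Add(-8, 5), 30) = Mul(-3, 30) = -90)
Add(Mul(-393, r), 302) = Add(Mul(-393, -90), 302) = Add(35370, 302) = 35672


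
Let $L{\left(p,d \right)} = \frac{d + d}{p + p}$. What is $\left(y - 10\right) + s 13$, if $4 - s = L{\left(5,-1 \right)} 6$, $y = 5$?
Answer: $\frac{313}{5} \approx 62.6$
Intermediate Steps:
$L{\left(p,d \right)} = \frac{d}{p}$ ($L{\left(p,d \right)} = \frac{2 d}{2 p} = 2 d \frac{1}{2 p} = \frac{d}{p}$)
$s = \frac{26}{5}$ ($s = 4 - - \frac{1}{5} \cdot 6 = 4 - \left(-1\right) \frac{1}{5} \cdot 6 = 4 - \left(- \frac{1}{5}\right) 6 = 4 - - \frac{6}{5} = 4 + \frac{6}{5} = \frac{26}{5} \approx 5.2$)
$\left(y - 10\right) + s 13 = \left(5 - 10\right) + \frac{26}{5} \cdot 13 = \left(5 - 10\right) + \frac{338}{5} = -5 + \frac{338}{5} = \frac{313}{5}$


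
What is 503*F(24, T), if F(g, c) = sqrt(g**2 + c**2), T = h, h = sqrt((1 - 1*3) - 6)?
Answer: 1006*sqrt(142) ≈ 11988.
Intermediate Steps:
h = 2*I*sqrt(2) (h = sqrt((1 - 3) - 6) = sqrt(-2 - 6) = sqrt(-8) = 2*I*sqrt(2) ≈ 2.8284*I)
T = 2*I*sqrt(2) ≈ 2.8284*I
F(g, c) = sqrt(c**2 + g**2)
503*F(24, T) = 503*sqrt((2*I*sqrt(2))**2 + 24**2) = 503*sqrt(-8 + 576) = 503*sqrt(568) = 503*(2*sqrt(142)) = 1006*sqrt(142)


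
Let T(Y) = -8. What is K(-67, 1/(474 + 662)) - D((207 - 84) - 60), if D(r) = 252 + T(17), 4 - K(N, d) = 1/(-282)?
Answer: -67679/282 ≈ -240.00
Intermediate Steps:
K(N, d) = 1129/282 (K(N, d) = 4 - 1/(-282) = 4 - 1*(-1/282) = 4 + 1/282 = 1129/282)
D(r) = 244 (D(r) = 252 - 8 = 244)
K(-67, 1/(474 + 662)) - D((207 - 84) - 60) = 1129/282 - 1*244 = 1129/282 - 244 = -67679/282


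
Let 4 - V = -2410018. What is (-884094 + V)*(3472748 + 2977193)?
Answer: 9842145570248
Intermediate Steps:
V = 2410022 (V = 4 - 1*(-2410018) = 4 + 2410018 = 2410022)
(-884094 + V)*(3472748 + 2977193) = (-884094 + 2410022)*(3472748 + 2977193) = 1525928*6449941 = 9842145570248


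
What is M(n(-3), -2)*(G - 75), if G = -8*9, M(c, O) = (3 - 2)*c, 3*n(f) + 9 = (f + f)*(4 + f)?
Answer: 735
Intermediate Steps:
n(f) = -3 + 2*f*(4 + f)/3 (n(f) = -3 + ((f + f)*(4 + f))/3 = -3 + ((2*f)*(4 + f))/3 = -3 + (2*f*(4 + f))/3 = -3 + 2*f*(4 + f)/3)
M(c, O) = c (M(c, O) = 1*c = c)
G = -72
M(n(-3), -2)*(G - 75) = (-3 + (⅔)*(-3)² + (8/3)*(-3))*(-72 - 75) = (-3 + (⅔)*9 - 8)*(-147) = (-3 + 6 - 8)*(-147) = -5*(-147) = 735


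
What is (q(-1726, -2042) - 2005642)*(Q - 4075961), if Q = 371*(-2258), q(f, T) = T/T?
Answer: 9855076063239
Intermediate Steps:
q(f, T) = 1
Q = -837718
(q(-1726, -2042) - 2005642)*(Q - 4075961) = (1 - 2005642)*(-837718 - 4075961) = -2005641*(-4913679) = 9855076063239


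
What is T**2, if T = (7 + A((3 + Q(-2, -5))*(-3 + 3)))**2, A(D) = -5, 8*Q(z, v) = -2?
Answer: 16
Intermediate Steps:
Q(z, v) = -1/4 (Q(z, v) = (1/8)*(-2) = -1/4)
T = 4 (T = (7 - 5)**2 = 2**2 = 4)
T**2 = 4**2 = 16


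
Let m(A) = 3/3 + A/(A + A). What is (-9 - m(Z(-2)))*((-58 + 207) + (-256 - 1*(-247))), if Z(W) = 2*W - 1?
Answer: -1470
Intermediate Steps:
Z(W) = -1 + 2*W
m(A) = 3/2 (m(A) = 3*(⅓) + A/((2*A)) = 1 + A*(1/(2*A)) = 1 + ½ = 3/2)
(-9 - m(Z(-2)))*((-58 + 207) + (-256 - 1*(-247))) = (-9 - 1*3/2)*((-58 + 207) + (-256 - 1*(-247))) = (-9 - 3/2)*(149 + (-256 + 247)) = -21*(149 - 9)/2 = -21/2*140 = -1470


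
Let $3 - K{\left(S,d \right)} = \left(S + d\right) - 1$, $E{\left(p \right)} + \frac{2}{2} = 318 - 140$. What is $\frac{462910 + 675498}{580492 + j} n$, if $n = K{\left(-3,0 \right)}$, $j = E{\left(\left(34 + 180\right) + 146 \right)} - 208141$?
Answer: $\frac{996107}{46566} \approx 21.391$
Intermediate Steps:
$E{\left(p \right)} = 177$ ($E{\left(p \right)} = -1 + \left(318 - 140\right) = -1 + 178 = 177$)
$K{\left(S,d \right)} = 4 - S - d$ ($K{\left(S,d \right)} = 3 - \left(\left(S + d\right) - 1\right) = 3 - \left(-1 + S + d\right) = 4 - S - d$)
$j = -207964$ ($j = 177 - 208141 = -207964$)
$n = 7$ ($n = 4 - -3 - 0 = 4 + 3 + 0 = 7$)
$\frac{462910 + 675498}{580492 + j} n = \frac{462910 + 675498}{580492 - 207964} \cdot 7 = \frac{1138408}{372528} \cdot 7 = 1138408 \cdot \frac{1}{372528} \cdot 7 = \frac{142301}{46566} \cdot 7 = \frac{996107}{46566}$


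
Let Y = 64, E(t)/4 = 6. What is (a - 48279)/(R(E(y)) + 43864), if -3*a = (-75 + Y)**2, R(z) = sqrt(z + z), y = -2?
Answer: -397402357/360759459 + 72479*sqrt(3)/721518918 ≈ -1.1014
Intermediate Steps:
E(t) = 24 (E(t) = 4*6 = 24)
R(z) = sqrt(2)*sqrt(z) (R(z) = sqrt(2*z) = sqrt(2)*sqrt(z))
a = -121/3 (a = -(-75 + 64)**2/3 = -1/3*(-11)**2 = -1/3*121 = -121/3 ≈ -40.333)
(a - 48279)/(R(E(y)) + 43864) = (-121/3 - 48279)/(sqrt(2)*sqrt(24) + 43864) = -144958/(3*(sqrt(2)*(2*sqrt(6)) + 43864)) = -144958/(3*(4*sqrt(3) + 43864)) = -144958/(3*(43864 + 4*sqrt(3)))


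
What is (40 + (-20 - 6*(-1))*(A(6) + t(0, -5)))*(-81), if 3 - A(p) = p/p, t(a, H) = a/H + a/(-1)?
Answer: -972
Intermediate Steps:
t(a, H) = -a + a/H (t(a, H) = a/H + a*(-1) = a/H - a = -a + a/H)
A(p) = 2 (A(p) = 3 - p/p = 3 - 1*1 = 3 - 1 = 2)
(40 + (-20 - 6*(-1))*(A(6) + t(0, -5)))*(-81) = (40 + (-20 - 6*(-1))*(2 + (-1*0 + 0/(-5))))*(-81) = (40 + (-20 + 6)*(2 + (0 + 0*(-⅕))))*(-81) = (40 - 14*(2 + (0 + 0)))*(-81) = (40 - 14*(2 + 0))*(-81) = (40 - 14*2)*(-81) = (40 - 28)*(-81) = 12*(-81) = -972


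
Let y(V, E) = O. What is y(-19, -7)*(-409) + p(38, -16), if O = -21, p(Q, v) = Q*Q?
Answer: 10033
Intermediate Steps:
p(Q, v) = Q**2
y(V, E) = -21
y(-19, -7)*(-409) + p(38, -16) = -21*(-409) + 38**2 = 8589 + 1444 = 10033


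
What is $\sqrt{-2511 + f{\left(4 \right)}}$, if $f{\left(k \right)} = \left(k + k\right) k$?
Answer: $i \sqrt{2479} \approx 49.79 i$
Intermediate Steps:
$f{\left(k \right)} = 2 k^{2}$ ($f{\left(k \right)} = 2 k k = 2 k^{2}$)
$\sqrt{-2511 + f{\left(4 \right)}} = \sqrt{-2511 + 2 \cdot 4^{2}} = \sqrt{-2511 + 2 \cdot 16} = \sqrt{-2511 + 32} = \sqrt{-2479} = i \sqrt{2479}$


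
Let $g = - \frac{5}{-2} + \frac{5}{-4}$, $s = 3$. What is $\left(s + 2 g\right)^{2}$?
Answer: $\frac{121}{4} \approx 30.25$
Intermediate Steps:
$g = \frac{5}{4}$ ($g = \left(-5\right) \left(- \frac{1}{2}\right) + 5 \left(- \frac{1}{4}\right) = \frac{5}{2} - \frac{5}{4} = \frac{5}{4} \approx 1.25$)
$\left(s + 2 g\right)^{2} = \left(3 + 2 \cdot \frac{5}{4}\right)^{2} = \left(3 + \frac{5}{2}\right)^{2} = \left(\frac{11}{2}\right)^{2} = \frac{121}{4}$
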